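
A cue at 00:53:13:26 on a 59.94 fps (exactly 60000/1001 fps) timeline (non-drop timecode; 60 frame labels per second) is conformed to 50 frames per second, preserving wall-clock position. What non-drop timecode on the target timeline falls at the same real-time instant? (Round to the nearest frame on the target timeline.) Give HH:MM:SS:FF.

00:53:16:31

Source frame index: (0×3600 + 53×60 + 13) × 60 + 26 = 191606.
Real time: 191606 / (60000/1001) = 95898803/30000 s.
Target frame: (95898803/30000) × (50) = 95898803/600 ≈ 159831.338 → 159831.
At 50 labels/s: frame 159831 → 00:53:16:31.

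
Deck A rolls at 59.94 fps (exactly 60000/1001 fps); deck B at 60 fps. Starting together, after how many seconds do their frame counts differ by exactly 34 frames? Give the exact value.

The gap grows by |60 − 60000/1001| = 60/1001 frames per second.
Time for a 34-frame gap: 34 ÷ (60/1001) = 17017/30 s.

17017/30 seconds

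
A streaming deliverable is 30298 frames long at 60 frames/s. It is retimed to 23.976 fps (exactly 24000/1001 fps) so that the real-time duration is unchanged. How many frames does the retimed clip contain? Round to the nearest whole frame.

12107 frames

Frames at target rate = 30298 × (24000/1001) / (60) = 12119200/1001 ≈ 12107.093.
Nearest whole frame: 12107.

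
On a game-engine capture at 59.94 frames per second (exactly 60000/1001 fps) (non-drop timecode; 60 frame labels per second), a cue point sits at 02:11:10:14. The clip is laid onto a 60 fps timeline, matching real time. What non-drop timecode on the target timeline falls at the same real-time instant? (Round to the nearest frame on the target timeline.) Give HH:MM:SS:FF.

02:11:18:06

Source frame index: (2×3600 + 11×60 + 10) × 60 + 14 = 472214.
Real time: 472214 / (60000/1001) = 236343107/30000 s.
Target frame: (236343107/30000) × (60) = 236343107/500 ≈ 472686.214 → 472686.
At 60 labels/s: frame 472686 → 02:11:18:06.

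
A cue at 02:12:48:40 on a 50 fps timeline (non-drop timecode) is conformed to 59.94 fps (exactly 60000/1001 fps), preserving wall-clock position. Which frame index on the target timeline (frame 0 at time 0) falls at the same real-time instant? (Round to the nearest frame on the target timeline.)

Source frame index: (2×3600 + 12×60 + 48) × 50 + 40 = 398440.
Real time: 398440 / (50) = 39844/5 s.
Target frame: (39844/5) × (60000/1001) = 68304000/143 ≈ 477650.350 → 477650.

frame 477650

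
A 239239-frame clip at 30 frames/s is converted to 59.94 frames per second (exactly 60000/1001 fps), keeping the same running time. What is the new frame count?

Target frames = source frames × (target rate / source rate) = 239239 × (60000/1001)/(30) = 239239 × 2000/1001 = 478000.

478000 frames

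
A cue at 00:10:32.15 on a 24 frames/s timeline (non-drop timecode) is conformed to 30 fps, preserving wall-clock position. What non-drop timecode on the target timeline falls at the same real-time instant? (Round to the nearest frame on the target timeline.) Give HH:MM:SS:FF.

Source frame index: (0×3600 + 10×60 + 32) × 24 + 15 = 15183.
Real time: 15183 / (24) = 5061/8 s.
Target frame: (5061/8) × (30) = 75915/4 ≈ 18978.750 → 18979.
At 30 labels/s: frame 18979 → 00:10:32:19.

00:10:32:19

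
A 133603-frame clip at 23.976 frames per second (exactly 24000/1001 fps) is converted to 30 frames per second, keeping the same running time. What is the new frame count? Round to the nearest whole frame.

167171 frames

Frames at target rate = 133603 × (30) / (24000/1001) = 133736603/800 ≈ 167170.754.
Nearest whole frame: 167171.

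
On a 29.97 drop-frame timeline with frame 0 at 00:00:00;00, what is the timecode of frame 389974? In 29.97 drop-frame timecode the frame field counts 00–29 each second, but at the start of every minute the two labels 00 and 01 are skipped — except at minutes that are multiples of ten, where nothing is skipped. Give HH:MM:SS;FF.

03:36:52;04

Each 10-minute DF block holds 10 × 60 × 30 − 9 × 2 = 17982 frames. 389974 ÷ 17982 → 21 full blocks, remainder 12352.
Within the partial block the first minute is 1800 frames and each further minute 1798, so 6 further minute boundaries passed. Total skipped labels = 18 × 21 + 2 × 6 = 390.
Non-drop label index = 389974 + 390 = 390364; at 30 labels/s that is 03:36:52:04, i.e. DF 03:36:52;04.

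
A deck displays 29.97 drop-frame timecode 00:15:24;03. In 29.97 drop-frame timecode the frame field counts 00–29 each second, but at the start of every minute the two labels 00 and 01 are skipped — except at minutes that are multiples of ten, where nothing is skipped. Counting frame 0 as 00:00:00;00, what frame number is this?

As if non-drop at 30 labels/s: (0 × 3600 + 15 × 60 + 24) × 30 + 3 = 27723.
Minute boundaries passed: 15; those not divisible by 10: 15 − 1 = 14; dropped labels = 2 × 14 = 28.
Actual frame index = 27723 − 28 = 27695.

27695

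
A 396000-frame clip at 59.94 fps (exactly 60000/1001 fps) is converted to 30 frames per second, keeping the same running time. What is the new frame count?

Target frames = source frames × (target rate / source rate) = 396000 × (30)/(60000/1001) = 396000 × 1001/2000 = 198198.

198198 frames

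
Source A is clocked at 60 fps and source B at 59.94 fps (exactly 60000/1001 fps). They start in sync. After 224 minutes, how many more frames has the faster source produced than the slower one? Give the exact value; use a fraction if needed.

115200/143 frames

224 min = 13440 s.
A emits 60 × 13440 = 806400 frames; B emits 60000/1001 × 13440 = 115200000/143.
Difference = 115200/143 frames (≈ 805.5944); B is behind A.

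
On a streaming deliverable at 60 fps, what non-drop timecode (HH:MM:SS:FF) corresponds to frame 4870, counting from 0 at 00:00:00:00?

00:01:21:10

4870 ÷ 60 = 81 full seconds, remainder 10 frames.
81 s = 0 h 1 min 21 s.
Timecode: 00:01:21:10.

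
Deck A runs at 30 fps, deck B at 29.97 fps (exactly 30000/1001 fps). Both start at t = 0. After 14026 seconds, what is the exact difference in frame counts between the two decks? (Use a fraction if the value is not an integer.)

A emits 30 × 14026 = 420780 frames; B emits 30000/1001 × 14026 = 420780000/1001.
Difference = 420780/1001 frames (≈ 420.3596); B is behind A.

420780/1001 frames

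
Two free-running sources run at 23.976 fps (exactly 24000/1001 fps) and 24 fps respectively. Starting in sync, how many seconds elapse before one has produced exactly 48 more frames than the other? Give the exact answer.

2002 seconds

The gap grows by |24 − 24000/1001| = 24/1001 frames per second.
Time for a 48-frame gap: 48 ÷ (24/1001) = 2002 s.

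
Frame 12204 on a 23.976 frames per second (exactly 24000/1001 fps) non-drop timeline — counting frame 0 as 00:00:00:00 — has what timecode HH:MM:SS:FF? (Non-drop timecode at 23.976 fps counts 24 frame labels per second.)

12204 ÷ 24 = 508 full seconds, remainder 12 frames.
508 s = 0 h 8 min 28 s.
Timecode: 00:08:28:12.

00:08:28:12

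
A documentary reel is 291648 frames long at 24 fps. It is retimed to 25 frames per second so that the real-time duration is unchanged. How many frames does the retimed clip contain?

303800 frames

Target frames = source frames × (target rate / source rate) = 291648 × (25)/(24) = 291648 × 25/24 = 303800.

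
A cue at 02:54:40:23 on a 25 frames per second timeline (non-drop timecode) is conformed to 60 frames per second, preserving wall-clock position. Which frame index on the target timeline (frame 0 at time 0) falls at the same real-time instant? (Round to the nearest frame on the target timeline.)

frame 628855

Source frame index: (2×3600 + 54×60 + 40) × 25 + 23 = 262023.
Real time: 262023 / (25) = 262023/25 s.
Target frame: (262023/25) × (60) = 3144276/5 ≈ 628855.200 → 628855.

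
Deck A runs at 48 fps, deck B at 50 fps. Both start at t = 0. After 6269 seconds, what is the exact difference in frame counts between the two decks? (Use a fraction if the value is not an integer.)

A emits 48 × 6269 = 300912 frames; B emits 50 × 6269 = 313450.
Difference = 12538 frames; B is ahead of A.

12538 frames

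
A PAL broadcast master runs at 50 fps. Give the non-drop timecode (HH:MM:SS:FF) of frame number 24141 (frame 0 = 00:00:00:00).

00:08:02:41

24141 ÷ 50 = 482 full seconds, remainder 41 frames.
482 s = 0 h 8 min 2 s.
Timecode: 00:08:02:41.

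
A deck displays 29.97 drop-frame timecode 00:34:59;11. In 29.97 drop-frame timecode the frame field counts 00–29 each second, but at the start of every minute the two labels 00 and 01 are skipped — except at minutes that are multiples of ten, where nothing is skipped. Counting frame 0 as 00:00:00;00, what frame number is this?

Complete 10-minute blocks: 3, each 17982 frames → 53946.
Remaining 4 whole minutes in the current block: 1800 + 3 × 1798 = 7194 frames.
Within the current minute: 59 × 30 + 11 − 2 = 1779 (labels ;00/;01 skipped at this minute). Total = 53946 + 7194 + 1779 = 62919.

62919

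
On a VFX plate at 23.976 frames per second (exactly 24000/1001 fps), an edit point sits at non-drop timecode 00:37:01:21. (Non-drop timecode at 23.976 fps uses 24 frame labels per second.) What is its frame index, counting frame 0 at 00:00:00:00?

Total seconds to the label: (0 × 3600 + 37 × 60 + 1) = 2221.
Frame index = 2221 × 24 + 21 = 53325.

53325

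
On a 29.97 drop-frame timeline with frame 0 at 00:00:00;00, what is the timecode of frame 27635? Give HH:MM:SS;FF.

Each 10-minute DF block holds 10 × 60 × 30 − 9 × 2 = 17982 frames. 27635 ÷ 17982 → 1 full block, remainder 9653.
Within the partial block the first minute is 1800 frames and each further minute 1798, so 5 further minute boundaries passed. Total skipped labels = 18 × 1 + 2 × 5 = 28.
Non-drop label index = 27635 + 28 = 27663; at 30 labels/s that is 00:15:22:03, i.e. DF 00:15:22;03.

00:15:22;03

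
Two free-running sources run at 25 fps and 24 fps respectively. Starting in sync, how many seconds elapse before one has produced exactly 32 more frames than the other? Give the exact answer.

32 seconds

The gap grows by |24 − 25| = 1 frame per second.
Time for a 32-frame gap: 32 ÷ (1) = 32 s.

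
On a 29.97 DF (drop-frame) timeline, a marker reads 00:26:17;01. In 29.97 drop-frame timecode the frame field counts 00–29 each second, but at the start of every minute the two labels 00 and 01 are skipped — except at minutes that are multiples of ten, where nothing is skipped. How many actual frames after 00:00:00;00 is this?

47263

As if non-drop at 30 labels/s: (0 × 3600 + 26 × 60 + 17) × 30 + 1 = 47311.
Minute boundaries passed: 26; those not divisible by 10: 26 − 2 = 24; dropped labels = 2 × 24 = 48.
Actual frame index = 47311 − 48 = 47263.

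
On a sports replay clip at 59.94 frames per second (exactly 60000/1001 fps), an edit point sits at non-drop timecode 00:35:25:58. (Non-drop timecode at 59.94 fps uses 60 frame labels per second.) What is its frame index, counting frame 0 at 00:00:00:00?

127558

Total seconds to the label: (0 × 3600 + 35 × 60 + 25) = 2125.
Frame index = 2125 × 60 + 58 = 127558.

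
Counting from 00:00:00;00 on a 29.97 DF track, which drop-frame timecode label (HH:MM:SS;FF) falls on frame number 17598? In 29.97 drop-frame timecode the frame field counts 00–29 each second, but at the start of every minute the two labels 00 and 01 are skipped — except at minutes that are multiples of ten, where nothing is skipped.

Each 10-minute DF block holds 10 × 60 × 30 − 9 × 2 = 17982 frames. 17598 ÷ 17982 → 0 full blocks, remainder 17598.
Within the partial block the first minute is 1800 frames and each further minute 1798, so 9 further minute boundaries passed. Total skipped labels = 18 × 0 + 2 × 9 = 18.
Non-drop label index = 17598 + 18 = 17616; at 30 labels/s that is 00:09:47:06, i.e. DF 00:09:47;06.

00:09:47;06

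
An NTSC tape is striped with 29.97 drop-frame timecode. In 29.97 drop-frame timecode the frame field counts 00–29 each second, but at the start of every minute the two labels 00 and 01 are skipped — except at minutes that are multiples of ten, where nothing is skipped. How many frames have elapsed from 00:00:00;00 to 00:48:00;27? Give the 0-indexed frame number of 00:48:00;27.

86339

Complete 10-minute blocks: 4, each 17982 frames → 71928.
Remaining 8 whole minutes in the current block: 1800 + 7 × 1798 = 14386 frames.
Within the current minute: 0 × 30 + 27 − 2 = 25 (labels ;00/;01 skipped at this minute). Total = 71928 + 14386 + 25 = 86339.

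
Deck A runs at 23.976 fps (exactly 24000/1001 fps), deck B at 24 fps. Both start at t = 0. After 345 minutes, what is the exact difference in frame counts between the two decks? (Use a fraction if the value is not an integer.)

496800/1001 frames

345 min = 20700 s.
A emits 24000/1001 × 20700 = 496800000/1001 frames; B emits 24 × 20700 = 496800.
Difference = 496800/1001 frames (≈ 496.3037); B is ahead of A.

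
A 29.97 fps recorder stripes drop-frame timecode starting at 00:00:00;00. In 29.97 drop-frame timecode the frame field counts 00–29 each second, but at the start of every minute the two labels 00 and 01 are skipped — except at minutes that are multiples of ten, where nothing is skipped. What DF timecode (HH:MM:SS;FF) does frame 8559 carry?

Ten DF minutes hold 17982 frames, so frame 8559 lies in block 0 (frames 0–17981) with 8559 frames into that block.
The block's first minute is 1800 frames and the rest 1798 each; 8559 frames reaches minute 4, so 0 × 18 + 4 × 2 = 8 labels have been skipped so far.
Adding those back, label number 8559 + 8 = 8567 at 30 labels/s is 285 s + 17 f = 0 h 4 min 45 s frame 17, i.e. 00:04:45;17.

00:04:45;17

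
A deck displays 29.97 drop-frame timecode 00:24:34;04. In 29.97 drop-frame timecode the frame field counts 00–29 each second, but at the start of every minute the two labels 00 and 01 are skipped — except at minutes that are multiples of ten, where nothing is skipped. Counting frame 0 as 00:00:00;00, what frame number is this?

Complete 10-minute blocks: 2, each 17982 frames → 35964.
Remaining 4 whole minutes in the current block: 1800 + 3 × 1798 = 7194 frames.
Within the current minute: 34 × 30 + 4 − 2 = 1022 (labels ;00/;01 skipped at this minute). Total = 35964 + 7194 + 1022 = 44180.

44180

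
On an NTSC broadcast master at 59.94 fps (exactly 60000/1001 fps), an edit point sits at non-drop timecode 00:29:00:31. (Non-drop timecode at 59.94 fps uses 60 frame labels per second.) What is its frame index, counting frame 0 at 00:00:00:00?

frame 104431

Total seconds to the label: (0 × 3600 + 29 × 60 + 0) = 1740.
Frame index = 1740 × 60 + 31 = 104431.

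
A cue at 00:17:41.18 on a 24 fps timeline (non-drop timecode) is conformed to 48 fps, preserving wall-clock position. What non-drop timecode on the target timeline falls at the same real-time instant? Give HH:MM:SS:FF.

00:17:41:36

Source frame index: (0×3600 + 17×60 + 41) × 24 + 18 = 25482.
Real time: 25482 / (24) = 4247/4 s.
Target frame: (4247/4) × (48) = 50964.
At 48 labels/s: frame 50964 → 00:17:41:36.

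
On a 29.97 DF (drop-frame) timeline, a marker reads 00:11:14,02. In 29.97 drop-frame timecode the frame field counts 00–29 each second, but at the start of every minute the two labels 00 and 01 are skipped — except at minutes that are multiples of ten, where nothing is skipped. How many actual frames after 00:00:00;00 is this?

20202

Complete 10-minute blocks: 1, each 17982 frames → 17982.
Remaining 1 whole minute in the current block: 1800 + 0 × 1798 = 1800 frames.
Within the current minute: 14 × 30 + 2 − 2 = 420 (labels ;00/;01 skipped at this minute). Total = 17982 + 1800 + 420 = 20202.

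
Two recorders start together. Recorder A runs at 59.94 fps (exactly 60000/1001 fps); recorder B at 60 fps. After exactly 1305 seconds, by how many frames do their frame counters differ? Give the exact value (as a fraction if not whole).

A emits 60000/1001 × 1305 = 78300000/1001 frames; B emits 60 × 1305 = 78300.
Difference = 78300/1001 frames (≈ 78.2218); B is ahead of A.

78300/1001 frames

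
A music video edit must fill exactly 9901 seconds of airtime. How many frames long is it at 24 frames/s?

237624 frames

Frames = 9901 × 24 = 237624.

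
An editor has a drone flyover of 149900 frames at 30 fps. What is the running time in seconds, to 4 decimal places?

Running time = 149900 × 1/30 = 14990/3 s ≈ 4996.6667 s.

4996.6667 seconds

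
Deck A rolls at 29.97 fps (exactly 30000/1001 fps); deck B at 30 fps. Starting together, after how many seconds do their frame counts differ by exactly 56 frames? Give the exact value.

The gap grows by |30 − 30000/1001| = 30/1001 frames per second.
Time for a 56-frame gap: 56 ÷ (30/1001) = 28028/15 s.

28028/15 seconds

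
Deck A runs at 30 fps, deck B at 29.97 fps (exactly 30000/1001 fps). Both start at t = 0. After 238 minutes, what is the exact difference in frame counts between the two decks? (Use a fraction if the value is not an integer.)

238 min = 14280 s.
A emits 30 × 14280 = 428400 frames; B emits 30000/1001 × 14280 = 61200000/143.
Difference = 61200/143 frames (≈ 427.9720); B is behind A.

61200/143 frames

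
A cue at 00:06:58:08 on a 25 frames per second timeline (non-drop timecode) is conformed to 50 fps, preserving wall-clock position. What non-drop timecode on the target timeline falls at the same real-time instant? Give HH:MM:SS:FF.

00:06:58:16

Source frame index: (0×3600 + 6×60 + 58) × 25 + 8 = 10458.
Real time: 10458 / (25) = 10458/25 s.
Target frame: (10458/25) × (50) = 20916.
At 50 labels/s: frame 20916 → 00:06:58:16.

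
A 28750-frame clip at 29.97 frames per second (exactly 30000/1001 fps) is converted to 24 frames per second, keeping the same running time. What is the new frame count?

Target frames = source frames × (target rate / source rate) = 28750 × (24)/(30000/1001) = 28750 × 1001/1250 = 23023.

23023 frames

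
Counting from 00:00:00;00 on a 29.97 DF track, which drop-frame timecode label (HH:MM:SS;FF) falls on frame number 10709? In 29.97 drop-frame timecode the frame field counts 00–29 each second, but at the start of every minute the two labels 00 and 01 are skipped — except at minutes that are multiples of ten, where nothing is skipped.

00:05:57;09

Ten DF minutes hold 17982 frames, so frame 10709 lies in block 0 (frames 0–17981) with 10709 frames into that block.
The block's first minute is 1800 frames and the rest 1798 each; 10709 frames reaches minute 5, so 0 × 18 + 5 × 2 = 10 labels have been skipped so far.
Adding those back, label number 10709 + 10 = 10719 at 30 labels/s is 357 s + 9 f = 0 h 5 min 57 s frame 9, i.e. 00:05:57;09.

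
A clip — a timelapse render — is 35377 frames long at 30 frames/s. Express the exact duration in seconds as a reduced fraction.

35377/30 seconds

Running time = 35377 ÷ (30) = 35377 × 1/30 = 35377/30 s.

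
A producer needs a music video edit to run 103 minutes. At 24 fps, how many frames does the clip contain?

103 min = 6180 s.
Frames = 6180 × 24 = 148320.

148320 frames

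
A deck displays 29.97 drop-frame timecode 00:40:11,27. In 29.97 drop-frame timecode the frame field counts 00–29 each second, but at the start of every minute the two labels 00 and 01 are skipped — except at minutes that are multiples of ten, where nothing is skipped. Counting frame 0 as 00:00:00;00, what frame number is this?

72285

Complete 10-minute blocks: 4, each 17982 frames → 71928.
Remaining 0 whole minutes in the current block: 0 frames.
Within the current minute: 11 × 30 + 27 = 357. Total = 71928 + 0 + 357 = 72285.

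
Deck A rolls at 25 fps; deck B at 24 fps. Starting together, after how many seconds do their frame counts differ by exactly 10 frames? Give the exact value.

The gap grows by |24 − 25| = 1 frame per second.
Time for a 10-frame gap: 10 ÷ (1) = 10 s.

10 seconds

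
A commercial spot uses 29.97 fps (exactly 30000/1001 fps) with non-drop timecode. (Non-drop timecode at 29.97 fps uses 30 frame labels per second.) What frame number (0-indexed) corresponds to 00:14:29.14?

26084

Total seconds to the label: (0 × 3600 + 14 × 60 + 29) = 869.
Frame index = 869 × 30 + 14 = 26084.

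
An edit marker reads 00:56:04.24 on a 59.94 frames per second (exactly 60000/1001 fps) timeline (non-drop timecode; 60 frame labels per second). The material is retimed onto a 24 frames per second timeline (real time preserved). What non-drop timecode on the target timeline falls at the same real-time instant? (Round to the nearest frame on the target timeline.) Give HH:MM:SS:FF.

00:56:07:18

Source frame index: (0×3600 + 56×60 + 4) × 60 + 24 = 201864.
Real time: 201864 / (60000/1001) = 8419411/2500 s.
Target frame: (8419411/2500) × (24) = 50516466/625 ≈ 80826.346 → 80826.
At 24 labels/s: frame 80826 → 00:56:07:18.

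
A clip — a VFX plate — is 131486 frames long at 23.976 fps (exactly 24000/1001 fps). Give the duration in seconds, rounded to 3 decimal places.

Running time = 131486 × 1001/24000 = 65808743/12000 s ≈ 5484.062 s.

5484.062 seconds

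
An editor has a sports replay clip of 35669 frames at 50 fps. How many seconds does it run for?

713.38 seconds

Running time = 35669 / (50) = 713.38 s.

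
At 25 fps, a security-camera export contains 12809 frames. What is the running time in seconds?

Running time = 12809 / (25) = 512.36 s.

512.36 seconds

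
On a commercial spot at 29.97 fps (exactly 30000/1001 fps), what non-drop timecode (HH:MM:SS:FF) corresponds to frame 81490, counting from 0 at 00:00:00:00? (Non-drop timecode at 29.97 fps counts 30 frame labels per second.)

81490 ÷ 30 = 2716 full seconds, remainder 10 frames.
2716 s = 0 h 45 min 16 s.
Timecode: 00:45:16:10.

00:45:16:10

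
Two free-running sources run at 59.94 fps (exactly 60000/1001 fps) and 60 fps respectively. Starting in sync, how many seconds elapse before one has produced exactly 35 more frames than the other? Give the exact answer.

The gap grows by |60 − 60000/1001| = 60/1001 frames per second.
Time for a 35-frame gap: 35 ÷ (60/1001) = 7007/12 s.

7007/12 seconds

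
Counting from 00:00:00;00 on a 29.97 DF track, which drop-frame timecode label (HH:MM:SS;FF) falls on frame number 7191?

Ten DF minutes hold 17982 frames, so frame 7191 lies in block 0 (frames 0–17981) with 7191 frames into that block.
The block's first minute is 1800 frames and the rest 1798 each; 7191 frames reaches minute 3, so 0 × 18 + 3 × 2 = 6 labels have been skipped so far.
Adding those back, label number 7191 + 6 = 7197 at 30 labels/s is 239 s + 27 f = 0 h 3 min 59 s frame 27, i.e. 00:03:59;27.

00:03:59;27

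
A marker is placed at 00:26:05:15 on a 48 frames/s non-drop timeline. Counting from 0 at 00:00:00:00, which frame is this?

frame 75135

Total seconds to the label: (0 × 3600 + 26 × 60 + 5) = 1565.
Frame index = 1565 × 48 + 15 = 75135.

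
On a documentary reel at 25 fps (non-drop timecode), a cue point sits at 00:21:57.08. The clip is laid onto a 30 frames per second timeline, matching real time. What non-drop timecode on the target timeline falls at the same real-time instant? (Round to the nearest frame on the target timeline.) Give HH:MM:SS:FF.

Source frame index: (0×3600 + 21×60 + 57) × 25 + 8 = 32933.
Real time: 32933 / (25) = 32933/25 s.
Target frame: (32933/25) × (30) = 197598/5 ≈ 39519.600 → 39520.
At 30 labels/s: frame 39520 → 00:21:57:10.

00:21:57:10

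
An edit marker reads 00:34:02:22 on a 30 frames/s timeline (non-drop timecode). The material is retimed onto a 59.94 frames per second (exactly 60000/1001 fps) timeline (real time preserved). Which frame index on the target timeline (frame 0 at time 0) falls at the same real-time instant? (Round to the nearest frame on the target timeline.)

Source frame index: (0×3600 + 34×60 + 2) × 30 + 22 = 61282.
Real time: 61282 / (30) = 30641/15 s.
Target frame: (30641/15) × (60000/1001) = 9428000/77 ≈ 122441.558 → 122442.

frame 122442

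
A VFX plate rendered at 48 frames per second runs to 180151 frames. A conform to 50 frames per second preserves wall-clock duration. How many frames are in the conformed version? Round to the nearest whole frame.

Frames at target rate = 180151 × (50) / (48) = 4503775/24 ≈ 187657.292.
Nearest whole frame: 187657.

187657 frames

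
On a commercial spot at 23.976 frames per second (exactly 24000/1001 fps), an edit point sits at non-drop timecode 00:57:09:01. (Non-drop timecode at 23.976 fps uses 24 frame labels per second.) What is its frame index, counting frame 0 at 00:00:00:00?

Total seconds to the label: (0 × 3600 + 57 × 60 + 9) = 3429.
Frame index = 3429 × 24 + 1 = 82297.

frame 82297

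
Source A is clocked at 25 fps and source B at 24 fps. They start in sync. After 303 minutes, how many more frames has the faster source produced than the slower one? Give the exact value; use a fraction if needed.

303 min = 18180 s.
A emits 25 × 18180 = 454500 frames; B emits 24 × 18180 = 436320.
Difference = 18180 frames; B is behind A.

18180 frames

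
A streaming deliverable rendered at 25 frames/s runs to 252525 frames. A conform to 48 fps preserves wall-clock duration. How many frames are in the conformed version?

Target frames = source frames × (target rate / source rate) = 252525 × (48)/(25) = 252525 × 48/25 = 484848.

484848 frames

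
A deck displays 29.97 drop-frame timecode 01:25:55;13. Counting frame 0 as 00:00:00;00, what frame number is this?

154509

Complete 10-minute blocks: 8, each 17982 frames → 143856.
Remaining 5 whole minutes in the current block: 1800 + 4 × 1798 = 8992 frames.
Within the current minute: 55 × 30 + 13 − 2 = 1661 (labels ;00/;01 skipped at this minute). Total = 143856 + 8992 + 1661 = 154509.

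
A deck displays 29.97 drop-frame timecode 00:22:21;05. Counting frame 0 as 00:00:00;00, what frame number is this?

40195

Complete 10-minute blocks: 2, each 17982 frames → 35964.
Remaining 2 whole minutes in the current block: 1800 + 1 × 1798 = 3598 frames.
Within the current minute: 21 × 30 + 5 − 2 = 633 (labels ;00/;01 skipped at this minute). Total = 35964 + 3598 + 633 = 40195.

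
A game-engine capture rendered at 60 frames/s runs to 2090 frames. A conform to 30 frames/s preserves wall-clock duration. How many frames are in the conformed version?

Frames at target rate = 2090 × (30) / (60) = 1045.

1045 frames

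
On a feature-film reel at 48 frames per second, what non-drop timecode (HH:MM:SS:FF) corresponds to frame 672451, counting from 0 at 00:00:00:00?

03:53:29:19

672451 ÷ 48 = 14009 full seconds, remainder 19 frames.
14009 s = 3 h 53 min 29 s.
Timecode: 03:53:29:19.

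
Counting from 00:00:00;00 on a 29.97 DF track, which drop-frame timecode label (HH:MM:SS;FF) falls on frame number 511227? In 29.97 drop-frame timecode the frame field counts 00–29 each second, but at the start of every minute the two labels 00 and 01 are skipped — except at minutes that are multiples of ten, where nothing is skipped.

04:44:17;29

Ten DF minutes hold 17982 frames, so frame 511227 lies in block 28 (frames 503496–521477) with 7731 frames into that block.
The block's first minute is 1800 frames and the rest 1798 each; 7731 frames reaches minute 4, so 28 × 18 + 4 × 2 = 512 labels have been skipped so far.
Adding those back, label number 511227 + 512 = 511739 at 30 labels/s is 17057 s + 29 f = 4 h 44 min 17 s frame 29, i.e. 04:44:17;29.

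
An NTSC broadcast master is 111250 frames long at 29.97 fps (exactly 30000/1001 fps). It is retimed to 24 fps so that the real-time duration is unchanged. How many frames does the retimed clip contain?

Target frames = source frames × (target rate / source rate) = 111250 × (24)/(30000/1001) = 111250 × 1001/1250 = 89089.

89089 frames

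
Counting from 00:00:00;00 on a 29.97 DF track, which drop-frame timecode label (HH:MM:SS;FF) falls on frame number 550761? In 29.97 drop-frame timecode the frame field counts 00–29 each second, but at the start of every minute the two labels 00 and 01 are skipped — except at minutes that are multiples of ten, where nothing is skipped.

Each 10-minute DF block holds 10 × 60 × 30 − 9 × 2 = 17982 frames. 550761 ÷ 17982 → 30 full blocks, remainder 11301.
Within the partial block the first minute is 1800 frames and each further minute 1798, so 6 further minute boundaries passed. Total skipped labels = 18 × 30 + 2 × 6 = 552.
Non-drop label index = 550761 + 552 = 551313; at 30 labels/s that is 05:06:17:03, i.e. DF 05:06:17;03.

05:06:17;03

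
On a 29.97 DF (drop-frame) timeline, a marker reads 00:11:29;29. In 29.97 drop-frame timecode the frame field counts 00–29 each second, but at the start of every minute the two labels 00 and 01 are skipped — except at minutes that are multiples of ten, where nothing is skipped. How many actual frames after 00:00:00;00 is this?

As if non-drop at 30 labels/s: (0 × 3600 + 11 × 60 + 29) × 30 + 29 = 20699.
Minute boundaries passed: 11; those not divisible by 10: 11 − 1 = 10; dropped labels = 2 × 10 = 20.
Actual frame index = 20699 − 20 = 20679.

20679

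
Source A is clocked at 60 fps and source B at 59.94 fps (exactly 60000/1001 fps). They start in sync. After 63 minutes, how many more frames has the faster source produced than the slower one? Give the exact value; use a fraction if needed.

63 min = 3780 s.
A emits 60 × 3780 = 226800 frames; B emits 60000/1001 × 3780 = 32400000/143.
Difference = 32400/143 frames (≈ 226.5734); B is behind A.

32400/143 frames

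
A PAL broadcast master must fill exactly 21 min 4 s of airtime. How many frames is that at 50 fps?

21 min 4 s = 1264 s.
Frames = 1264 × 50 = 63200.

63200 frames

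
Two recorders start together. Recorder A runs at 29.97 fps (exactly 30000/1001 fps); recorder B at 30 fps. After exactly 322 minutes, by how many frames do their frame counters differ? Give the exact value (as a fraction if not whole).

82800/143 frames

322 min = 19320 s.
A emits 30000/1001 × 19320 = 82800000/143 frames; B emits 30 × 19320 = 579600.
Difference = 82800/143 frames (≈ 579.0210); B is ahead of A.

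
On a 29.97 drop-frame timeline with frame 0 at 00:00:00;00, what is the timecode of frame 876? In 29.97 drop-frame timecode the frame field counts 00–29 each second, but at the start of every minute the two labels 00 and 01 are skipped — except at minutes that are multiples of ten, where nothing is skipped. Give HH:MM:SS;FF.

Ten DF minutes hold 17982 frames, so frame 876 lies in block 0 (frames 0–17981) with 876 frames into that block.
The block's first minute is 1800 frames and the rest 1798 each; 876 frames reaches minute 0, so 0 × 18 + 0 × 2 = 0 labels have been skipped so far.
Adding those back, label number 876 + 0 = 876 at 30 labels/s is 29 s + 6 f = 0 h 0 min 29 s frame 6, i.e. 00:00:29;06.

00:00:29;06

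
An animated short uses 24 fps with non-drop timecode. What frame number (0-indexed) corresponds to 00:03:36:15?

Total seconds to the label: (0 × 3600 + 3 × 60 + 36) = 216.
Frame index = 216 × 24 + 15 = 5199.

frame 5199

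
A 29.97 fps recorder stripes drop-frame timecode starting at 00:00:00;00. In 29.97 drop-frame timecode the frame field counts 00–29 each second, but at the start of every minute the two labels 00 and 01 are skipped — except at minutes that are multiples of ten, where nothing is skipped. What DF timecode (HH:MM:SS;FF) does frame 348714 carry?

Ten DF minutes hold 17982 frames, so frame 348714 lies in block 19 (frames 341658–359639) with 7056 frames into that block.
The block's first minute is 1800 frames and the rest 1798 each; 7056 frames reaches minute 3, so 19 × 18 + 3 × 2 = 348 labels have been skipped so far.
Adding those back, label number 348714 + 348 = 349062 at 30 labels/s is 11635 s + 12 f = 3 h 13 min 55 s frame 12, i.e. 03:13:55;12.

03:13:55;12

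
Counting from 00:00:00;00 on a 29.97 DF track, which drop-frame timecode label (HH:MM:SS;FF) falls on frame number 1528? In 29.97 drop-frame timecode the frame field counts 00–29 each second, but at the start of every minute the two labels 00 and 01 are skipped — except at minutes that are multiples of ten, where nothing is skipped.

Ten DF minutes hold 17982 frames, so frame 1528 lies in block 0 (frames 0–17981) with 1528 frames into that block.
The block's first minute is 1800 frames and the rest 1798 each; 1528 frames reaches minute 0, so 0 × 18 + 0 × 2 = 0 labels have been skipped so far.
Adding those back, label number 1528 + 0 = 1528 at 30 labels/s is 50 s + 28 f = 0 h 0 min 50 s frame 28, i.e. 00:00:50;28.

00:00:50;28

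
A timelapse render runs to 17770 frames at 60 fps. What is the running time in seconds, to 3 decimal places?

Running time = 17770 × 1/60 = 1777/6 s ≈ 296.167 s.

296.167 seconds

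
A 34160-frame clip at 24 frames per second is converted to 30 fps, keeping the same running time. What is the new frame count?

42700 frames

Target frames = source frames × (target rate / source rate) = 34160 × (30)/(24) = 34160 × 5/4 = 42700.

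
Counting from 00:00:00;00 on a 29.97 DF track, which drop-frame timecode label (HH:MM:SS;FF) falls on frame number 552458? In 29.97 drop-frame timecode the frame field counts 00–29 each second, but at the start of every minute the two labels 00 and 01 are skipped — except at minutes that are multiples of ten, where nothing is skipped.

Ten DF minutes hold 17982 frames, so frame 552458 lies in block 30 (frames 539460–557441) with 12998 frames into that block.
The block's first minute is 1800 frames and the rest 1798 each; 12998 frames reaches minute 7, so 30 × 18 + 7 × 2 = 554 labels have been skipped so far.
Adding those back, label number 552458 + 554 = 553012 at 30 labels/s is 18433 s + 22 f = 5 h 7 min 13 s frame 22, i.e. 05:07:13;22.

05:07:13;22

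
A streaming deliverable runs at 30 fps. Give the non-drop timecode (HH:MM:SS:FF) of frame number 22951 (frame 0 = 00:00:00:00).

00:12:45:01

22951 ÷ 30 = 765 full seconds, remainder 1 frame.
765 s = 0 h 12 min 45 s.
Timecode: 00:12:45:01.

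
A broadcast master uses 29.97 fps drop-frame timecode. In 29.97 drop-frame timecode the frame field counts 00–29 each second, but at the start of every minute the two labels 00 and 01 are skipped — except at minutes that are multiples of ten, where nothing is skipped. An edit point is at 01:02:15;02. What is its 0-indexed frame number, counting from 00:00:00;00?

Complete 10-minute blocks: 6, each 17982 frames → 107892.
Remaining 2 whole minutes in the current block: 1800 + 1 × 1798 = 3598 frames.
Within the current minute: 15 × 30 + 2 − 2 = 450 (labels ;00/;01 skipped at this minute). Total = 107892 + 3598 + 450 = 111940.

111940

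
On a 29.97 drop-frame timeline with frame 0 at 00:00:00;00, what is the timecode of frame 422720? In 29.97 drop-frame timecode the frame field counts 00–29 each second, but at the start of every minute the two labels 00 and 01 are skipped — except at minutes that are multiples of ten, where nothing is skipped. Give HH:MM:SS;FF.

03:55:04;24

Each 10-minute DF block holds 10 × 60 × 30 − 9 × 2 = 17982 frames. 422720 ÷ 17982 → 23 full blocks, remainder 9134.
Within the partial block the first minute is 1800 frames and each further minute 1798, so 5 further minute boundaries passed. Total skipped labels = 18 × 23 + 2 × 5 = 424.
Non-drop label index = 422720 + 424 = 423144; at 30 labels/s that is 03:55:04:24, i.e. DF 03:55:04;24.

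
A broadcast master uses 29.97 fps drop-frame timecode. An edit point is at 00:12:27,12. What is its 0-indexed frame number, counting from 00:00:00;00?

Complete 10-minute blocks: 1, each 17982 frames → 17982.
Remaining 2 whole minutes in the current block: 1800 + 1 × 1798 = 3598 frames.
Within the current minute: 27 × 30 + 12 − 2 = 820 (labels ;00/;01 skipped at this minute). Total = 17982 + 3598 + 820 = 22400.

22400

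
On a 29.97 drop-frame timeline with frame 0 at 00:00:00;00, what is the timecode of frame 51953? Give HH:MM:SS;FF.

Ten DF minutes hold 17982 frames, so frame 51953 lies in block 2 (frames 35964–53945) with 15989 frames into that block.
The block's first minute is 1800 frames and the rest 1798 each; 15989 frames reaches minute 8, so 2 × 18 + 8 × 2 = 52 labels have been skipped so far.
Adding those back, label number 51953 + 52 = 52005 at 30 labels/s is 1733 s + 15 f = 0 h 28 min 53 s frame 15, i.e. 00:28:53;15.

00:28:53;15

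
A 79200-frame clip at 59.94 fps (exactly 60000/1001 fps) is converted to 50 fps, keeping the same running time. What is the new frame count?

Target frames = source frames × (target rate / source rate) = 79200 × (50)/(60000/1001) = 79200 × 1001/1200 = 66066.

66066 frames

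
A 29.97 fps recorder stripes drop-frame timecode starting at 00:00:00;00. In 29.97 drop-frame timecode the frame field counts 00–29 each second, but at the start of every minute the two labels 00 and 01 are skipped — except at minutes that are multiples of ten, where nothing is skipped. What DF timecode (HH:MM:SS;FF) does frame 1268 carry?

00:00:42;08

Each 10-minute DF block holds 10 × 60 × 30 − 9 × 2 = 17982 frames. 1268 ÷ 17982 → 0 full blocks, remainder 1268.
Within the partial block the first minute is 1800 frames and each further minute 1798, so 0 further minute boundaries passed. Total skipped labels = 18 × 0 + 2 × 0 = 0.
Non-drop label index = 1268 + 0 = 1268; at 30 labels/s that is 00:00:42:08, i.e. DF 00:00:42;08.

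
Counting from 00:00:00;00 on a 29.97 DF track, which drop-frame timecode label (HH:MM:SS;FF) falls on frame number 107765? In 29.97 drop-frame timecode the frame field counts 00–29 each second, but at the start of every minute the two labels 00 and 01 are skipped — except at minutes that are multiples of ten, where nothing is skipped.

00:59:55;23

Each 10-minute DF block holds 10 × 60 × 30 − 9 × 2 = 17982 frames. 107765 ÷ 17982 → 5 full blocks, remainder 17855.
Within the partial block the first minute is 1800 frames and each further minute 1798, so 9 further minute boundaries passed. Total skipped labels = 18 × 5 + 2 × 9 = 108.
Non-drop label index = 107765 + 108 = 107873; at 30 labels/s that is 00:59:55:23, i.e. DF 00:59:55;23.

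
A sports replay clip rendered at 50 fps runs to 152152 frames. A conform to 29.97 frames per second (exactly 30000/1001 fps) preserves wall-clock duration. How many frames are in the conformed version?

Target frames = source frames × (target rate / source rate) = 152152 × (30000/1001)/(50) = 152152 × 600/1001 = 91200.

91200 frames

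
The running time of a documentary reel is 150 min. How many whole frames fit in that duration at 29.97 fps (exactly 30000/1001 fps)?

150 min = 9000 s.
Frames = 9000 × 30000/1001 = 270000000/1001 ≈ 269730.2697.
Complete frames: 269730.

269730 frames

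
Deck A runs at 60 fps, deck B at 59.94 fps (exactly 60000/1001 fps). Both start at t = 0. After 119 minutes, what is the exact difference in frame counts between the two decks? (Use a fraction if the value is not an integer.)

61200/143 frames

119 min = 7140 s.
A emits 60 × 7140 = 428400 frames; B emits 60000/1001 × 7140 = 61200000/143.
Difference = 61200/143 frames (≈ 427.9720); B is behind A.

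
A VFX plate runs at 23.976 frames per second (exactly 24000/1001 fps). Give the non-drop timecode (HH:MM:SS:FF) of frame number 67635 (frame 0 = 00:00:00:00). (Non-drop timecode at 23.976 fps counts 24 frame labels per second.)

67635 ÷ 24 = 2818 full seconds, remainder 3 frames.
2818 s = 0 h 46 min 58 s.
Timecode: 00:46:58:03.

00:46:58:03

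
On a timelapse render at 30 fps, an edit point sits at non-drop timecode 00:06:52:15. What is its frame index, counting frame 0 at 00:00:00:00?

Total seconds to the label: (0 × 3600 + 6 × 60 + 52) = 412.
Frame index = 412 × 30 + 15 = 12375.

12375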